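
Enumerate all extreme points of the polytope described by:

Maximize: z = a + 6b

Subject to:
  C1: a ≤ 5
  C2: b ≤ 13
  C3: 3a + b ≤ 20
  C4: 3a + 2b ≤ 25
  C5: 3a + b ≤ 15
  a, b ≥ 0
Each vertex is the intersection of two constraint boundaries that also satisfies all remaining constraints:
  a = 0 and b = 0 → (0, 0)
  a = 5 and 3a + b = 15 → (5, 0)
  3a + 2b = 25 and 3a + b = 15 → (1.667, 10)
  3a + 2b = 25 and a = 0 → (0, 12.5)

Vertices: (0, 0), (5, 0), (1.667, 10), (0, 12.5)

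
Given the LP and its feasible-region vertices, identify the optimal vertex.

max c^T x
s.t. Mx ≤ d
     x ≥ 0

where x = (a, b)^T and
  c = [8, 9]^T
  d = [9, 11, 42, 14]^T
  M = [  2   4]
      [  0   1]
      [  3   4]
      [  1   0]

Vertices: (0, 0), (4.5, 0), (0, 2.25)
(4.5, 0) with z = 36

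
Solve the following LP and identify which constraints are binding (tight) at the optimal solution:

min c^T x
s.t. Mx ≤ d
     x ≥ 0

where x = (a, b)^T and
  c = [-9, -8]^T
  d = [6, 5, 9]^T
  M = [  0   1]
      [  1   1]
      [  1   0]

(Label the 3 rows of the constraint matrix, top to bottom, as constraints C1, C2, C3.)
Optimal: a = 5, b = 0
Slack at optimum:
  C1: slack = 6
  C2: slack = 0 (binding)
  C3: slack = 4
  a ≥ 0: a = 5
  b ≥ 0: b = 0 (binding)
Binding constraints: C2, b ≥ 0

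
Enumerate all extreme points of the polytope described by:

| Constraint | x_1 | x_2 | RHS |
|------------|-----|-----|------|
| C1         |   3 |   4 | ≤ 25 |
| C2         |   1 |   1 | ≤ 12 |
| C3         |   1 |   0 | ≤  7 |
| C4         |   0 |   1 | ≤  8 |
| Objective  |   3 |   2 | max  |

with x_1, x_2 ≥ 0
Each vertex is the intersection of two constraint boundaries that also satisfies all remaining constraints:
  x_1 = 0 and x_2 = 0 → (0, 0)
  x_1 = 7 and x_2 = 0 → (7, 0)
  3x_1 + 4x_2 = 25 and x_1 = 7 → (7, 1)
  3x_1 + 4x_2 = 25 and x_1 = 0 → (0, 6.25)

Vertices: (0, 0), (7, 0), (7, 1), (0, 6.25)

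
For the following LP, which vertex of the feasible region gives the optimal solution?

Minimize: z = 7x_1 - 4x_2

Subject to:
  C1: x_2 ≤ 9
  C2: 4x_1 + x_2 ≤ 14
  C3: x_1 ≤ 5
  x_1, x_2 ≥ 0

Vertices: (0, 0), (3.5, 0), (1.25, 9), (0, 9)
(0, 9) with z = -36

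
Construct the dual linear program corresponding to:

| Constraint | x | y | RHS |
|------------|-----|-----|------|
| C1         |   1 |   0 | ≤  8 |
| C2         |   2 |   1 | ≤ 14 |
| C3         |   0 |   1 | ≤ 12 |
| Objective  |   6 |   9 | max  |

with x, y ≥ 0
Minimize: z = 8y1 + 14y2 + 12y3

Subject to:
  C1: -y1 - 2y2 ≤ -6
  C2: -y2 - y3 ≤ -9
  y1, y2, y3 ≥ 0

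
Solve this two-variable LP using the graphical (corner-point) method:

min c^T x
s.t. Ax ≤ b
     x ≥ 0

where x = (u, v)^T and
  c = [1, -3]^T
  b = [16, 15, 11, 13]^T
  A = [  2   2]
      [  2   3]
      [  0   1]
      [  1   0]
Each vertex is the intersection of two constraint boundaries that also satisfies all remaining constraints:
  u = 0 and v = 0 → (0, 0)
  2u + 3v = 15 and v = 0 → (7.5, 0)
  2u + 3v = 15 and u = 0 → (0, 5)

Evaluating z = u - 3v at each vertex:
  (0, 0): z = 0
  (7.5, 0): z = 7.5
  (0, 5): z = -15

The minimum is at (0, 5) with z = -15.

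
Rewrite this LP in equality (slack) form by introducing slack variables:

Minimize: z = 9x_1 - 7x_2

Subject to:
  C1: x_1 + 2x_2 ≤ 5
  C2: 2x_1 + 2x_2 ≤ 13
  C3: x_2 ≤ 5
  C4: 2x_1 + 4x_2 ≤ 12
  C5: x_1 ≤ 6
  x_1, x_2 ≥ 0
min z = 9x_1 - 7x_2

s.t.
  x_1 + 2x_2 + s1 = 5
  2x_1 + 2x_2 + s2 = 13
  x_2 + s3 = 5
  2x_1 + 4x_2 + s4 = 12
  x_1 + s5 = 6
  x_1, x_2, s1, s2, s3, s4, s5 ≥ 0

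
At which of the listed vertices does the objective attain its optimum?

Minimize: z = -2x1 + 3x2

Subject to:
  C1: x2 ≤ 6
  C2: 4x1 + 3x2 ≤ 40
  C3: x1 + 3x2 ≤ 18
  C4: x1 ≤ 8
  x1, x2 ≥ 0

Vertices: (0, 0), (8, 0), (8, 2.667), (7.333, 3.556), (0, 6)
Evaluating z = -2x1 + 3x2 at each vertex:
  (0, 0): z = 0
  (8, 0): z = -16
  (8, 2.667): z = -8
  (7.333, 3.556): z = -4
  (0, 6): z = 18

The smallest value is z = -16, attained at (8, 0).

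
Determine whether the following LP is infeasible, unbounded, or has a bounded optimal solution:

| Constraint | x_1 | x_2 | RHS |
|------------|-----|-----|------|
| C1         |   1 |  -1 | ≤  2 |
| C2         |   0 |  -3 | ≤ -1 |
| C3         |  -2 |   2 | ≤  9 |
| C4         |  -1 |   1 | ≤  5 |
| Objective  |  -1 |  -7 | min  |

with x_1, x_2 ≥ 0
Feasible point: (0, 1) satisfies every constraint, so the LP is feasible.
Direction d = (1, 1): for each constraint row a, a·d ≤ 0 —
  (1)(1) + (-1)(1) = 0 ≤ 0
  (0)(1) + (-3)(1) = -3 ≤ 0
  (-2)(1) + (2)(1) = 0 ≤ 0
  (-1)(1) + (1)(1) = 0 ≤ 0
and d ≥ 0, so (0, 1) + t·d stays feasible for every t ≥ 0. Along this ray z = -x_1 - 7x_2 changes by -8 per unit t, so z → −∞.

Unbounded — the objective can decrease without bound over the feasible region.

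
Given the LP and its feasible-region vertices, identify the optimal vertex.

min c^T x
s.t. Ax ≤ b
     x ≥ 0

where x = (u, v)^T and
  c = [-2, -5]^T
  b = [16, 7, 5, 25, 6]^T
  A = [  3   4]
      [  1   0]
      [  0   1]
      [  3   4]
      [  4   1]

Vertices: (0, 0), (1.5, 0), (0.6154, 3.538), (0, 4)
(0, 4) with z = -20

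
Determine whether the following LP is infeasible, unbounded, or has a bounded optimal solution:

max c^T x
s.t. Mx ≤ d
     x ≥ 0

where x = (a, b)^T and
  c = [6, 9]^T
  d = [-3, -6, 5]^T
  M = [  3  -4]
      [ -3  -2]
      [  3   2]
One constraint requires 3a + 2b ≤ 5, while the constraint -3a - 2b ≤ -6 is equivalent to 3a + 2b ≥ 6. Together they would need 6 ≤ 3a + 2b ≤ 5, which is impossible since 6 > 5. No point satisfies all constraints.

The feasible region is empty; the LP is infeasible.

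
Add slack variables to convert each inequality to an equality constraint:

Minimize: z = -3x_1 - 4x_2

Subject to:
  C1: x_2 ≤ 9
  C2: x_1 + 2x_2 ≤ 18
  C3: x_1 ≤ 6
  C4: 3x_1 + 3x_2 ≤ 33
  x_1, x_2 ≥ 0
min z = -3x_1 - 4x_2

s.t.
  x_2 + s1 = 9
  x_1 + 2x_2 + s2 = 18
  x_1 + s3 = 6
  3x_1 + 3x_2 + s4 = 33
  x_1, x_2, s1, s2, s3, s4 ≥ 0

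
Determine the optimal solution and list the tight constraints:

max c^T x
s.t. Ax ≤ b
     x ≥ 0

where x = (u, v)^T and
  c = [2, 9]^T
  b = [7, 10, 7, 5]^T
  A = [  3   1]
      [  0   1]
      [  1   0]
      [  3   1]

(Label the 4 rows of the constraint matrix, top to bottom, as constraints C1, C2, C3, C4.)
Optimal: u = 0, v = 5
Slack at optimum:
  C1: slack = 2
  C2: slack = 5
  C3: slack = 7
  C4: slack = 0 (binding)
  u ≥ 0: u = 0 (binding)
  v ≥ 0: v = 5
Binding constraints: C4, u ≥ 0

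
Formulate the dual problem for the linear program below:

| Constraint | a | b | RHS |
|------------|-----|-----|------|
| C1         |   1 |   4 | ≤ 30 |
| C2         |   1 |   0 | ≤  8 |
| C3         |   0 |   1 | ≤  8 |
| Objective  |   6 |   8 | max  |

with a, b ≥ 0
Minimize: z = 30y1 + 8y2 + 8y3

Subject to:
  C1: -y1 - y2 ≤ -6
  C2: -4y1 - y3 ≤ -8
  y1, y2, y3 ≥ 0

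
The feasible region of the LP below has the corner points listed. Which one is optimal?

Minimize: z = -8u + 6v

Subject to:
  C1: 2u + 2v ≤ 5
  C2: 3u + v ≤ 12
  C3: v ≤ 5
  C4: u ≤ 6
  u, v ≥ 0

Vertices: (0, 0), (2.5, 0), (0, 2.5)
Evaluating z = -8u + 6v at each vertex:
  (0, 0): z = 0
  (2.5, 0): z = -20
  (0, 2.5): z = 15

The smallest value is z = -20, attained at (2.5, 0).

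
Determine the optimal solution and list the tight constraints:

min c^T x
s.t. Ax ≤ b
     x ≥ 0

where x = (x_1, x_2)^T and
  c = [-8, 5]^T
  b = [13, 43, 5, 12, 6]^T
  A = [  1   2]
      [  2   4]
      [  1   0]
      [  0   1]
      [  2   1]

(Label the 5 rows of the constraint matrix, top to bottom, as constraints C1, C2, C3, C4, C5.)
Optimal: x_1 = 3, x_2 = 0
Binding: C5, x_2 ≥ 0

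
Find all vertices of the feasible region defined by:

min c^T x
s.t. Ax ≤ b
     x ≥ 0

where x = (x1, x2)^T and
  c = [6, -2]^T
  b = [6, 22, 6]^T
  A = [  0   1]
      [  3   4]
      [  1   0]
Each vertex is the intersection of two constraint boundaries that also satisfies all remaining constraints:
  x1 = 0 and x2 = 0 → (0, 0)
  x1 = 6 and x2 = 0 → (6, 0)
  3x1 + 4x2 = 22 and x1 = 6 → (6, 1)
  3x1 + 4x2 = 22 and x1 = 0 → (0, 5.5)

Vertices: (0, 0), (6, 0), (6, 1), (0, 5.5)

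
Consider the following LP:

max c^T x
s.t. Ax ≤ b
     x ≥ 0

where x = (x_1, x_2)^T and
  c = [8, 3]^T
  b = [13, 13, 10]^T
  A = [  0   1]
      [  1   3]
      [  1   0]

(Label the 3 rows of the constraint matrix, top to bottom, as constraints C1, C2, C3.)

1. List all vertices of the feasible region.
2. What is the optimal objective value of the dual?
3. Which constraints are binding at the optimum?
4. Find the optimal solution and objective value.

1. (0, 0), (10, 0), (10, 1), (0, 4.333)
2. 83 (by strong duality, equal to the primal optimum)
3. C2, C3
4. x_1 = 10, x_2 = 1, z = 83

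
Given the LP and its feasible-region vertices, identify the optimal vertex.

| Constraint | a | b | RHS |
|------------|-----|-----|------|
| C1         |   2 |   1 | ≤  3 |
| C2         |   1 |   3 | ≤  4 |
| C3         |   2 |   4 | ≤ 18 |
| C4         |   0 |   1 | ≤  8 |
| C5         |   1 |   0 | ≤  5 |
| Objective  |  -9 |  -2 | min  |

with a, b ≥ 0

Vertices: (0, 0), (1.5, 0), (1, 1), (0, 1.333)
(1.5, 0) with z = -13.5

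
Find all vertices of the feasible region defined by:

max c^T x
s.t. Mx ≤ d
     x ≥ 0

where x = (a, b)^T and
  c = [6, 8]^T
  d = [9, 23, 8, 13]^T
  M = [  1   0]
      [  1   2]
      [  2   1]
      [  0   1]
Each vertex is the intersection of two constraint boundaries that also satisfies all remaining constraints:
  a = 0 and b = 0 → (0, 0)
  2a + b = 8 and b = 0 → (4, 0)
  2a + b = 8 and a = 0 → (0, 8)

Vertices: (0, 0), (4, 0), (0, 8)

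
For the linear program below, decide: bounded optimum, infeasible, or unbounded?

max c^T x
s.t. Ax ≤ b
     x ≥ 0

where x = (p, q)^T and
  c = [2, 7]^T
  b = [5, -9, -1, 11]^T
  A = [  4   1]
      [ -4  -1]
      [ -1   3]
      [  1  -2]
One constraint requires 4p + q ≤ 5, while the constraint -4p - q ≤ -9 is equivalent to 4p + q ≥ 9. Together they would need 9 ≤ 4p + q ≤ 5, which is impossible since 9 > 5. No point satisfies all constraints.

Infeasible: no point satisfies all constraints simultaneously.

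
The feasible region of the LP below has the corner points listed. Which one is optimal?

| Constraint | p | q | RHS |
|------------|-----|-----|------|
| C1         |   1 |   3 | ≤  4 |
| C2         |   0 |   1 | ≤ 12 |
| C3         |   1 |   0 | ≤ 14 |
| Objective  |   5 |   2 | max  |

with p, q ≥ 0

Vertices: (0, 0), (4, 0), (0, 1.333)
Evaluating z = 5p + 2q at each vertex:
  (0, 0): z = 0
  (4, 0): z = 20
  (0, 1.333): z = 2.667

The largest value is z = 20, attained at (4, 0).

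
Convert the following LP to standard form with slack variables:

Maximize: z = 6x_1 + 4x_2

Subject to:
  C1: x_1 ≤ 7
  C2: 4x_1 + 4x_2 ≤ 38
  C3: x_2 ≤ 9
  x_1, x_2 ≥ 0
max z = 6x_1 + 4x_2

s.t.
  x_1 + s1 = 7
  4x_1 + 4x_2 + s2 = 38
  x_2 + s3 = 9
  x_1, x_2, s1, s2, s3 ≥ 0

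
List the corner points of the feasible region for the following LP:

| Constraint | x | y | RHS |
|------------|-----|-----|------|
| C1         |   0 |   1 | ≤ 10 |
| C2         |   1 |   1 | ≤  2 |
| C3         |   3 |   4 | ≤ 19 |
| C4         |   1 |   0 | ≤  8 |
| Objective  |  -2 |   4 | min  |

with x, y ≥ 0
Each vertex is the intersection of two constraint boundaries that also satisfies all remaining constraints:
  x = 0 and y = 0 → (0, 0)
  x + y = 2 and y = 0 → (2, 0)
  x + y = 2 and x = 0 → (0, 2)

Vertices: (0, 0), (2, 0), (0, 2)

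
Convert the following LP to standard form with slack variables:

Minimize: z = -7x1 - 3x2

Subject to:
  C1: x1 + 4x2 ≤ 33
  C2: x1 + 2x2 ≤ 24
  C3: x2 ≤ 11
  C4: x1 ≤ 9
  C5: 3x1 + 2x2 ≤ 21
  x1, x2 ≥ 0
min z = -7x1 - 3x2

s.t.
  x1 + 4x2 + s1 = 33
  x1 + 2x2 + s2 = 24
  x2 + s3 = 11
  x1 + s4 = 9
  3x1 + 2x2 + s5 = 21
  x1, x2, s1, s2, s3, s4, s5 ≥ 0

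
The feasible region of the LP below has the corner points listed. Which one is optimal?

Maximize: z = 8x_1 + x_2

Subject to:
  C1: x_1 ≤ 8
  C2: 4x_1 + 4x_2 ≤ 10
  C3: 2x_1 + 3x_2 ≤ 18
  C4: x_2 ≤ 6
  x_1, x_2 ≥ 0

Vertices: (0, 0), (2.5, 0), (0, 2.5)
Evaluating z = 8x_1 + x_2 at each vertex:
  (0, 0): z = 0
  (2.5, 0): z = 20
  (0, 2.5): z = 2.5

The largest value is z = 20, attained at (2.5, 0).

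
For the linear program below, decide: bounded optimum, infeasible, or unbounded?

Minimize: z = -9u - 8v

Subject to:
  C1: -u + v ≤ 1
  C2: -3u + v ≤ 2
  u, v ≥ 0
Feasible point: (0, 0) satisfies every constraint, so the LP is feasible.
Direction d = (1, 0): for each constraint row a, a·d ≤ 0 —
  (-1)(1) + (1)(0) = -1 ≤ 0
  (-3)(1) + (1)(0) = -3 ≤ 0
and d ≥ 0, so (0, 0) + t·d stays feasible for every t ≥ 0. Along this ray z = -9u - 8v changes by -9 per unit t, so z → −∞.

Unbounded — the objective can decrease without bound over the feasible region.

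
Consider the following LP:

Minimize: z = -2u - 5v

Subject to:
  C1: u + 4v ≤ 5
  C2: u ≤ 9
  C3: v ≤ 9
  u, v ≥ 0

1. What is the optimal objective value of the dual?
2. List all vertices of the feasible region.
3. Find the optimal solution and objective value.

1. -10 (by strong duality, equal to the primal optimum)
2. (0, 0), (5, 0), (0, 1.25)
3. u = 5, v = 0, z = -10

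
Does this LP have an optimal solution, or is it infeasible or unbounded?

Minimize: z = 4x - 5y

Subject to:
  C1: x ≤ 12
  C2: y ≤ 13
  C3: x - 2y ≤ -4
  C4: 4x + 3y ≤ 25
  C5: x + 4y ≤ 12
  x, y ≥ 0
The point (0, 3) satisfies every constraint, so the LP is feasible; the constraints give x ≤ 12 and y ≤ 13, which with x, y ≥ 0 keep the feasible region inside a bounded box. A feasible, bounded LP attains a finite optimum at a vertex.

Bounded optimum: z* = -15 at (0, 3).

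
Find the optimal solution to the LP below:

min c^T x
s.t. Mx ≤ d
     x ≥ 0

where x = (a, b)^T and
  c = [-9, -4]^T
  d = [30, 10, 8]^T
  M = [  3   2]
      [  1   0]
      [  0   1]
Each vertex is the intersection of two constraint boundaries that also satisfies all remaining constraints:
  a = 0 and b = 0 → (0, 0)
  3a + 2b = 30 and a = 10 → (10, 0)
  3a + 2b = 30 and b = 8 → (4.667, 8)
  b = 8 and a = 0 → (0, 8)

Evaluating z = -9a - 4b at each vertex:
  (0, 0): z = 0
  (10, 0): z = -90
  (4.667, 8): z = -74
  (0, 8): z = -32

The minimum is at (10, 0) with z = -90.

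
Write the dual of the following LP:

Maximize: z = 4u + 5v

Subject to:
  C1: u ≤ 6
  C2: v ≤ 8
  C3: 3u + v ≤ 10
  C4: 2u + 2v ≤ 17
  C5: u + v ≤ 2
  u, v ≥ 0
Minimize: z = 6y1 + 8y2 + 10y3 + 17y4 + 2y5

Subject to:
  C1: -y1 - 3y3 - 2y4 - y5 ≤ -4
  C2: -y2 - y3 - 2y4 - y5 ≤ -5
  y1, y2, y3, y4, y5 ≥ 0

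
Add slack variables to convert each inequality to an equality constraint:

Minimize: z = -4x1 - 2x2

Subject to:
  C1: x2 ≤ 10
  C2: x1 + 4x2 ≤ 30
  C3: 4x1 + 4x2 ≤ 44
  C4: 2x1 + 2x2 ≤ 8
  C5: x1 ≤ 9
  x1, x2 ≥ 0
min z = -4x1 - 2x2

s.t.
  x2 + s1 = 10
  x1 + 4x2 + s2 = 30
  4x1 + 4x2 + s3 = 44
  2x1 + 2x2 + s4 = 8
  x1 + s5 = 9
  x1, x2, s1, s2, s3, s4, s5 ≥ 0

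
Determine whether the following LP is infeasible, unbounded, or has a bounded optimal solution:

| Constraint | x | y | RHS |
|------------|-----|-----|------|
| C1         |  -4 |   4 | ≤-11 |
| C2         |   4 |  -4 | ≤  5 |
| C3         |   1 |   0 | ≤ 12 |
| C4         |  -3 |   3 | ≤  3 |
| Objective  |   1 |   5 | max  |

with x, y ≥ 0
C2 requires 4x - 4y ≤ 5, while C1 (-4x + 4y ≤ -11) is equivalent to 4x - 4y ≥ 11. Together they would need 11 ≤ 4x - 4y ≤ 5, which is impossible since 11 > 5. No point satisfies all constraints.

The feasible region is empty; the LP is infeasible.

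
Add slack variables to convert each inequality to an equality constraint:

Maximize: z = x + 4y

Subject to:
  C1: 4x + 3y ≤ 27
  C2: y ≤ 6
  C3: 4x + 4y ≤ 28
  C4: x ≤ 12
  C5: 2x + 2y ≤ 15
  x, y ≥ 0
max z = x + 4y

s.t.
  4x + 3y + s1 = 27
  y + s2 = 6
  4x + 4y + s3 = 28
  x + s4 = 12
  2x + 2y + s5 = 15
  x, y, s1, s2, s3, s4, s5 ≥ 0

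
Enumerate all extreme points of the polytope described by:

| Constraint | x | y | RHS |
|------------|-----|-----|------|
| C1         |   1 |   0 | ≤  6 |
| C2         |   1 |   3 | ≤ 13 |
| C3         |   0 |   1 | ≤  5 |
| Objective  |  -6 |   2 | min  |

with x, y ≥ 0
Each vertex is the intersection of two constraint boundaries that also satisfies all remaining constraints:
  x = 0 and y = 0 → (0, 0)
  x = 6 and y = 0 → (6, 0)
  x = 6 and x + 3y = 13 → (6, 2.333)
  x + 3y = 13 and x = 0 → (0, 4.333)

Vertices: (0, 0), (6, 0), (6, 2.333), (0, 4.333)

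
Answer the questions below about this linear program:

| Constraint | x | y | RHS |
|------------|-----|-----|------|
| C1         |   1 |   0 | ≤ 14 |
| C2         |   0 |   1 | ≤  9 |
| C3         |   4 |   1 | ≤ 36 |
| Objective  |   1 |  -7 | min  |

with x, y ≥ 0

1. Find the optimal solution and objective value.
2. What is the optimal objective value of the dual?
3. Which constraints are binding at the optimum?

1. x = 0, y = 9, z = -63
2. -63 (by strong duality, equal to the primal optimum)
3. C2, x ≥ 0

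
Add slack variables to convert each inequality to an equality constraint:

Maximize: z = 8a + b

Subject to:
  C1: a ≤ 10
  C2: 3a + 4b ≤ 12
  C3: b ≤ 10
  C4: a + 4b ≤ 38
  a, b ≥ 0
max z = 8a + b

s.t.
  a + s1 = 10
  3a + 4b + s2 = 12
  b + s3 = 10
  a + 4b + s4 = 38
  a, b, s1, s2, s3, s4 ≥ 0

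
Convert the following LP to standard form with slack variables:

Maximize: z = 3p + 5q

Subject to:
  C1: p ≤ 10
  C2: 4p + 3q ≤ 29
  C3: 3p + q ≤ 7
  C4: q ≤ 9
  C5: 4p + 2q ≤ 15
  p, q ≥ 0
max z = 3p + 5q

s.t.
  p + s1 = 10
  4p + 3q + s2 = 29
  3p + q + s3 = 7
  q + s4 = 9
  4p + 2q + s5 = 15
  p, q, s1, s2, s3, s4, s5 ≥ 0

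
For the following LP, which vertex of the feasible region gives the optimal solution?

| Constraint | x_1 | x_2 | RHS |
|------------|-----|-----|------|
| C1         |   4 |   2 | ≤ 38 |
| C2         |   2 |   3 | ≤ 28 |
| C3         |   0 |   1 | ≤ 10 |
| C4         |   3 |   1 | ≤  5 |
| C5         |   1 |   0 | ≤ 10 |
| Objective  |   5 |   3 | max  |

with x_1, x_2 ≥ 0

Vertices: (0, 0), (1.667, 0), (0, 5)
(0, 5) with z = 15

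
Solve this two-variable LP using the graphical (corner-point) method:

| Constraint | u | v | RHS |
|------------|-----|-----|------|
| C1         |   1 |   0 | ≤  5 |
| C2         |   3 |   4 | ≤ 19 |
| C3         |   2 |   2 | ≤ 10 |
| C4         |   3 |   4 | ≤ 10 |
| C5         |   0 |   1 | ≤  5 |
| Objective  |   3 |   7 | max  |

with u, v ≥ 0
u = 0, v = 2.5, z = 17.5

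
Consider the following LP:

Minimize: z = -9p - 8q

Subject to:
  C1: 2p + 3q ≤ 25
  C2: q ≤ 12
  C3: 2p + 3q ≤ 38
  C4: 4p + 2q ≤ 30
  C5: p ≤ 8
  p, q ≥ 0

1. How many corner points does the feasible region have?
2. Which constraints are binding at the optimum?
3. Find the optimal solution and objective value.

1. 4
2. C1, C4
3. p = 5, q = 5, z = -85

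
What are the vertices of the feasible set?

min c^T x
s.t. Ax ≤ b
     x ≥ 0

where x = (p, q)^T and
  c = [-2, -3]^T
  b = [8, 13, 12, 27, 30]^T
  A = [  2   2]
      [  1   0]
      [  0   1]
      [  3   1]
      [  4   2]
Each vertex is the intersection of two constraint boundaries that also satisfies all remaining constraints:
  p = 0 and q = 0 → (0, 0)
  2p + 2q = 8 and q = 0 → (4, 0)
  2p + 2q = 8 and p = 0 → (0, 4)

Vertices: (0, 0), (4, 0), (0, 4)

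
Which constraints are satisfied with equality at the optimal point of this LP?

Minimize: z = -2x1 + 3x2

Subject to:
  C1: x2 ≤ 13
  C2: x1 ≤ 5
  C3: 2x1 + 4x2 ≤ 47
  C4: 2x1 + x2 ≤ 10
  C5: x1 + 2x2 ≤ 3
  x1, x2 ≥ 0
Optimal: x1 = 3, x2 = 0
Binding: C5, x2 ≥ 0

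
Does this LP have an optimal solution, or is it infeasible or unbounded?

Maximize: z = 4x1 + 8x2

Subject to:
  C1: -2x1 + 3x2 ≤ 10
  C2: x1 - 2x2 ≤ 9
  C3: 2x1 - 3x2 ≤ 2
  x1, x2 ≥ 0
Feasible point: (0, 0) satisfies every constraint, so the LP is feasible.
Direction d = (3, 2): for each constraint row a, a·d ≤ 0 —
  (-2)(3) + (3)(2) = 0 ≤ 0
  (1)(3) + (-2)(2) = -1 ≤ 0
  (2)(3) + (-3)(2) = 0 ≤ 0
and d ≥ 0, so (0, 0) + t·d stays feasible for every t ≥ 0. Along this ray z = 4x1 + 8x2 changes by 28 per unit t, so z → +∞.

Unbounded: there is a feasible ray along which z → +∞.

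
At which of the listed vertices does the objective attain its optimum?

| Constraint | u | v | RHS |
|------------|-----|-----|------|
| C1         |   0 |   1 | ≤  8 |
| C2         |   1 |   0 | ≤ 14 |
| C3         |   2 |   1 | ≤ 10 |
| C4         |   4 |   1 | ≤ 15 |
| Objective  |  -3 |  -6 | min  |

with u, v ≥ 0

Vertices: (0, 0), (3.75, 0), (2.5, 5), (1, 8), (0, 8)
Evaluating z = -3u - 6v at each vertex:
  (0, 0): z = 0
  (3.75, 0): z = -11.25
  (2.5, 5): z = -37.5
  (1, 8): z = -51
  (0, 8): z = -48

The smallest value is z = -51, attained at (1, 8).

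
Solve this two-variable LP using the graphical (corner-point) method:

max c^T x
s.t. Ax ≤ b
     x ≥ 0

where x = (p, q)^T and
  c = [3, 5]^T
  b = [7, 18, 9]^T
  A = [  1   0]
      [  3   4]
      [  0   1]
Each vertex is the intersection of two constraint boundaries that also satisfies all remaining constraints:
  p = 0 and q = 0 → (0, 0)
  3p + 4q = 18 and q = 0 → (6, 0)
  3p + 4q = 18 and p = 0 → (0, 4.5)

Evaluating z = 3p + 5q at each vertex:
  (0, 0): z = 0
  (6, 0): z = 18
  (0, 4.5): z = 22.5

The maximum is at (0, 4.5) with z = 22.5.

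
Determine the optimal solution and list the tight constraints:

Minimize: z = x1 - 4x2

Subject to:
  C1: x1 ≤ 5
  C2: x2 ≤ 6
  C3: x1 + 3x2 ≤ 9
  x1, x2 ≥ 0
Optimal: x1 = 0, x2 = 3
Slack at optimum:
  C1: slack = 5
  C2: slack = 3
  C3: slack = 0 (binding)
  x1 ≥ 0: x1 = 0 (binding)
  x2 ≥ 0: x2 = 3
Binding constraints: C3, x1 ≥ 0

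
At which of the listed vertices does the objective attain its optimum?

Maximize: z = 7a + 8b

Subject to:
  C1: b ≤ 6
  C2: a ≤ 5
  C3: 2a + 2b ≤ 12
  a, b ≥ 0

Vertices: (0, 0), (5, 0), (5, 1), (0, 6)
(0, 6) with z = 48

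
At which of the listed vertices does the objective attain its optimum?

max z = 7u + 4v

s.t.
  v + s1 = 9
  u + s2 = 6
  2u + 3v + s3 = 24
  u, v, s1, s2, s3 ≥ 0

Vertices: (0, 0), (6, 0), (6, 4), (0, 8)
(6, 4) with z = 58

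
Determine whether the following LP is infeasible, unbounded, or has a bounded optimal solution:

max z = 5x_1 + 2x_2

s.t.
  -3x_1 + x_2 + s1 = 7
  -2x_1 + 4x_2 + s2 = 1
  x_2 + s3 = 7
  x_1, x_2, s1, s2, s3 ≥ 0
Feasible point: (0, 0) satisfies every constraint, so the LP is feasible.
Direction d = (1, 0): for each constraint row a, a·d ≤ 0 —
  (-3)(1) + (1)(0) = -3 ≤ 0
  (-2)(1) + (4)(0) = -2 ≤ 0
  (0)(1) + (1)(0) = 0 ≤ 0
and d ≥ 0, so (0, 0) + t·d stays feasible for every t ≥ 0. Along this ray z = 5x_1 + 2x_2 changes by 5 per unit t, so z → +∞.

Unbounded: there is a feasible ray along which z → +∞.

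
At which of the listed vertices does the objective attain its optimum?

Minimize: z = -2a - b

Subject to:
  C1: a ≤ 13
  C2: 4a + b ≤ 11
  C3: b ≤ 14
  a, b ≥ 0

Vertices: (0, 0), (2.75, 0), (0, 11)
(0, 11) with z = -11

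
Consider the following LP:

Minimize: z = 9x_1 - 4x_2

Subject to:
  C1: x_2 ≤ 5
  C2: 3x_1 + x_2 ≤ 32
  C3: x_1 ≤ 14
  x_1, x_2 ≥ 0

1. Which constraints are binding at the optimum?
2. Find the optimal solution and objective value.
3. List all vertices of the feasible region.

1. C1, x_1 ≥ 0
2. x_1 = 0, x_2 = 5, z = -20
3. (0, 0), (10.67, 0), (9, 5), (0, 5)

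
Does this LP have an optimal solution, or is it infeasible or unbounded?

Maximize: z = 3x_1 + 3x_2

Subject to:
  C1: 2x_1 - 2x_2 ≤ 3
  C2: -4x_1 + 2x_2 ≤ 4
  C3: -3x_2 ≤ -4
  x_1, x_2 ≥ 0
Feasible point: (0, 2) satisfies every constraint, so the LP is feasible.
Direction d = (1, 1): for each constraint row a, a·d ≤ 0 —
  (2)(1) + (-2)(1) = 0 ≤ 0
  (-4)(1) + (2)(1) = -2 ≤ 0
  (0)(1) + (-3)(1) = -3 ≤ 0
and d ≥ 0, so (0, 2) + t·d stays feasible for every t ≥ 0. Along this ray z = 3x_1 + 3x_2 changes by 6 per unit t, so z → +∞.

Unbounded: there is a feasible ray along which z → +∞.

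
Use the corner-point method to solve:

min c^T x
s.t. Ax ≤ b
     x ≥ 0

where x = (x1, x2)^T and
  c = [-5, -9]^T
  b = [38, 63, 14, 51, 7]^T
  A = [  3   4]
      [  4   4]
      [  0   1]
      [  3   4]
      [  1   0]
x1 = 0, x2 = 9.5, z = -85.5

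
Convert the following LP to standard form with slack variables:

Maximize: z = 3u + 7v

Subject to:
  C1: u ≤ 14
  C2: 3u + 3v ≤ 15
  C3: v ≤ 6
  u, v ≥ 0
max z = 3u + 7v

s.t.
  u + s1 = 14
  3u + 3v + s2 = 15
  v + s3 = 6
  u, v, s1, s2, s3 ≥ 0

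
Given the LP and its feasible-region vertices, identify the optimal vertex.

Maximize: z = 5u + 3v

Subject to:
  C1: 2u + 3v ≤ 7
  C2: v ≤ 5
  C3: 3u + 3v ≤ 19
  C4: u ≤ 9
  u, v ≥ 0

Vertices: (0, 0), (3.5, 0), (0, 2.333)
Evaluating z = 5u + 3v at each vertex:
  (0, 0): z = 0
  (3.5, 0): z = 17.5
  (0, 2.333): z = 7

The largest value is z = 17.5, attained at (3.5, 0).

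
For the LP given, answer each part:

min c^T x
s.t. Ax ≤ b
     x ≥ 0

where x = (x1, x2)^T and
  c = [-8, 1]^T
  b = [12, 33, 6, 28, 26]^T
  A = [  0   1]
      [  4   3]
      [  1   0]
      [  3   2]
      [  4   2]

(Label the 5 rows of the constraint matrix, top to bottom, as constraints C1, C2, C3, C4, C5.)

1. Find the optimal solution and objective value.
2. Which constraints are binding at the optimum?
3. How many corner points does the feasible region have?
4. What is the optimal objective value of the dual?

1. x1 = 6, x2 = 0, z = -48
2. C3, x2 ≥ 0
3. 5
4. -48 (by strong duality, equal to the primal optimum)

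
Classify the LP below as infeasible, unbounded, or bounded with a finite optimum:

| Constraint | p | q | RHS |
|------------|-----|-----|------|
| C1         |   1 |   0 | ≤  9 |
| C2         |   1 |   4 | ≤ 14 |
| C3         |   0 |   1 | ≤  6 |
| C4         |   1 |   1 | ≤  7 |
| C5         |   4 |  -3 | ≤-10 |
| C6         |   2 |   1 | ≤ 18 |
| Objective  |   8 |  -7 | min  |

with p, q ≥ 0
The point (0, 3.5) satisfies every constraint, so the LP is feasible; the constraints give p ≤ 9 and q ≤ 6, which with p, q ≥ 0 keep the feasible region inside a bounded box. A feasible, bounded LP attains a finite optimum at a vertex.

Bounded optimum: z* = -24.5 at (0, 3.5).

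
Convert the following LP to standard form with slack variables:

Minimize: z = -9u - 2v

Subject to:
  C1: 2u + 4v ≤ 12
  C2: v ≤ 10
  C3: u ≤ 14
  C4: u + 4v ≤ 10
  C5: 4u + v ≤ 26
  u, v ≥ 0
min z = -9u - 2v

s.t.
  2u + 4v + s1 = 12
  v + s2 = 10
  u + s3 = 14
  u + 4v + s4 = 10
  4u + v + s5 = 26
  u, v, s1, s2, s3, s4, s5 ≥ 0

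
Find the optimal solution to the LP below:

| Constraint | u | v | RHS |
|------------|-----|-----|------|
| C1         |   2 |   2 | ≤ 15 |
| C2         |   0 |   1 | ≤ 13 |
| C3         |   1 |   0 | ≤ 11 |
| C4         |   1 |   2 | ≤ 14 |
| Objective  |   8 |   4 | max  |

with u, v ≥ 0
Each vertex is the intersection of two constraint boundaries that also satisfies all remaining constraints:
  u = 0 and v = 0 → (0, 0)
  2u + 2v = 15 and v = 0 → (7.5, 0)
  2u + 2v = 15 and u + 2v = 14 → (1, 6.5)
  u + 2v = 14 and u = 0 → (0, 7)

Evaluating z = 8u + 4v at each vertex:
  (0, 0): z = 0
  (7.5, 0): z = 60
  (1, 6.5): z = 34
  (0, 7): z = 28

The maximum is at (7.5, 0) with z = 60.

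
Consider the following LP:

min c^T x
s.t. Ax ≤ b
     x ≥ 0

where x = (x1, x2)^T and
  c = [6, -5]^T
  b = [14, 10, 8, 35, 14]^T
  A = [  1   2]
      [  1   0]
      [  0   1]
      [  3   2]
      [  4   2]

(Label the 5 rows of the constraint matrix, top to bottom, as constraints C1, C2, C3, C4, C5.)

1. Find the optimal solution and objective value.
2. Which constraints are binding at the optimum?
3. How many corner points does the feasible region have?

1. x1 = 0, x2 = 7, z = -35
2. C1, C5, x1 ≥ 0
3. 3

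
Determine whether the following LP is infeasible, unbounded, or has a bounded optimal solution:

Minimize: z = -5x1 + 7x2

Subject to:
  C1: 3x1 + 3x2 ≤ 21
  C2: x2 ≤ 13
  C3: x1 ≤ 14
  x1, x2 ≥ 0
The point (7, 0) satisfies every constraint, so the LP is feasible; the constraints give x1 ≤ 14 and x2 ≤ 13, which with x1, x2 ≥ 0 keep the feasible region inside a bounded box. A feasible, bounded LP attains a finite optimum at a vertex.

Evaluating z = -5x1 + 7x2 at each vertex:
  (0, 0): z = 0
  (7, 0): z = -35
  (0, 7): z = 49

Bounded optimum: z* = -35 at (7, 0).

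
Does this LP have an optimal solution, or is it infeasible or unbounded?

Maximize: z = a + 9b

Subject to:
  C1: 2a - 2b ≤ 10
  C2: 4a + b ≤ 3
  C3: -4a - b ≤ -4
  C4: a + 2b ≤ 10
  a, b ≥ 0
C2 requires 4a + b ≤ 3, while C3 (-4a - b ≤ -4) is equivalent to 4a + b ≥ 4. Together they would need 4 ≤ 4a + b ≤ 3, which is impossible since 4 > 3. No point satisfies all constraints.

The feasible region is empty; the LP is infeasible.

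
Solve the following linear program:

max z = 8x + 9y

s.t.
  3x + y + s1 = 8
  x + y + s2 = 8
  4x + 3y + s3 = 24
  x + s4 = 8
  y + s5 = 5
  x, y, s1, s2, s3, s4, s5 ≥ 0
Each vertex is the intersection of two constraint boundaries that also satisfies all remaining constraints:
  x = 0 and y = 0 → (0, 0)
  3x + y = 8 and y = 0 → (2.667, 0)
  3x + y = 8 and y = 5 → (1, 5)
  y = 5 and x = 0 → (0, 5)

Evaluating z = 8x + 9y at each vertex:
  (0, 0): z = 0
  (2.667, 0): z = 21.33
  (1, 5): z = 53
  (0, 5): z = 45

The maximum is at (1, 5) with z = 53.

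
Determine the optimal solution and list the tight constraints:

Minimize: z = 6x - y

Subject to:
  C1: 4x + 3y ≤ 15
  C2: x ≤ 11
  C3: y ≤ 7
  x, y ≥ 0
Optimal: x = 0, y = 5
Binding: C1, x ≥ 0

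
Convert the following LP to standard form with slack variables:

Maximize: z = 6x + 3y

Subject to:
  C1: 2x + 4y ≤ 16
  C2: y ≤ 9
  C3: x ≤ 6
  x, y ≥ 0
max z = 6x + 3y

s.t.
  2x + 4y + s1 = 16
  y + s2 = 9
  x + s3 = 6
  x, y, s1, s2, s3 ≥ 0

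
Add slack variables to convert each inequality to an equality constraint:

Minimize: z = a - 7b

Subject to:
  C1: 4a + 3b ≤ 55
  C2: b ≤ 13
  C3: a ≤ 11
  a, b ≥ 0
min z = a - 7b

s.t.
  4a + 3b + s1 = 55
  b + s2 = 13
  a + s3 = 11
  a, b, s1, s2, s3 ≥ 0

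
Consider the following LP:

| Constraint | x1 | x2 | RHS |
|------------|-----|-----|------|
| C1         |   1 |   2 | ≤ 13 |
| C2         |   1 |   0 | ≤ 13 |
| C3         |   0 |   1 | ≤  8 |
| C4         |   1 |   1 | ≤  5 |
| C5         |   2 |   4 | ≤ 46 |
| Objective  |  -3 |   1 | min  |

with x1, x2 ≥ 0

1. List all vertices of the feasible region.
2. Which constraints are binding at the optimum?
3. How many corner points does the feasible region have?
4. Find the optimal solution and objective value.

1. (0, 0), (5, 0), (0, 5)
2. C4, x2 ≥ 0
3. 3
4. x1 = 5, x2 = 0, z = -15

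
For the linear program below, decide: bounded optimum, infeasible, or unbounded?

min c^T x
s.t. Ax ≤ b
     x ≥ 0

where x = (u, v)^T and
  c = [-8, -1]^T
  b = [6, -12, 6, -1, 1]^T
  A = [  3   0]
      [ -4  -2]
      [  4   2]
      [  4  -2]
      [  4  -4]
One constraint requires 4u + 2v ≤ 6, while the constraint -4u - 2v ≤ -12 is equivalent to 4u + 2v ≥ 12. Together they would need 12 ≤ 4u + 2v ≤ 6, which is impossible since 12 > 6. No point satisfies all constraints.

The feasible region is empty; the LP is infeasible.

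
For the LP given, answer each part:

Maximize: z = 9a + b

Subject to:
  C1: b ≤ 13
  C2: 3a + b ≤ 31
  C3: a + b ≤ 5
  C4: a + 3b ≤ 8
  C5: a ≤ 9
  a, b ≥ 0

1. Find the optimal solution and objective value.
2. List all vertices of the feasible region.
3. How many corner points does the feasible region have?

1. a = 5, b = 0, z = 45
2. (0, 0), (5, 0), (3.5, 1.5), (0, 2.667)
3. 4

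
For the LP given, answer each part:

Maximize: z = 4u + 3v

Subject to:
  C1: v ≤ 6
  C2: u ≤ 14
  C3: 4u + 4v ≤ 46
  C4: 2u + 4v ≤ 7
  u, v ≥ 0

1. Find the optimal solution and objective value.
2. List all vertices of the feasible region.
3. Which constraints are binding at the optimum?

1. u = 3.5, v = 0, z = 14
2. (0, 0), (3.5, 0), (0, 1.75)
3. C4, v ≥ 0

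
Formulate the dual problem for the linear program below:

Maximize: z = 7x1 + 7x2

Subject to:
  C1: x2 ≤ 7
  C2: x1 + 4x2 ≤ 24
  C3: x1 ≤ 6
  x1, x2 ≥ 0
Minimize: z = 7y1 + 24y2 + 6y3

Subject to:
  C1: -y2 - y3 ≤ -7
  C2: -y1 - 4y2 ≤ -7
  y1, y2, y3 ≥ 0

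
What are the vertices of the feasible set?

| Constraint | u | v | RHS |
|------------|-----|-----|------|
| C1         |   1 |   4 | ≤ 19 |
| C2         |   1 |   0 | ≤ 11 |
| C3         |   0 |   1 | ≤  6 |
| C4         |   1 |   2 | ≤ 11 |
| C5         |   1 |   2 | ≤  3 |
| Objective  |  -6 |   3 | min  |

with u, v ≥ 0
Each vertex is the intersection of two constraint boundaries that also satisfies all remaining constraints:
  u = 0 and v = 0 → (0, 0)
  u + 2v = 3 and v = 0 → (3, 0)
  u + 2v = 3 and u = 0 → (0, 1.5)

Vertices: (0, 0), (3, 0), (0, 1.5)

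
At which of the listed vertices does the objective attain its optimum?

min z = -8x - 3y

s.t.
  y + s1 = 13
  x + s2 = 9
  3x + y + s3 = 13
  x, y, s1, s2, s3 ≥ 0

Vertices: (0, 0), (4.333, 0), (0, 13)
Evaluating z = -8x - 3y at each vertex:
  (0, 0): z = 0
  (4.333, 0): z = -34.67
  (0, 13): z = -39

The smallest value is z = -39, attained at (0, 13).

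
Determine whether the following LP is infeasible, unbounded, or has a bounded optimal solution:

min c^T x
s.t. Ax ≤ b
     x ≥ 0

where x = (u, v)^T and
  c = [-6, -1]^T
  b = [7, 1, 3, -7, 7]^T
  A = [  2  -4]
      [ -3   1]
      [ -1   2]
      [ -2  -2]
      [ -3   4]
Feasible point: (2, 2) satisfies every constraint, so the LP is feasible.
Direction d = (2, 1): for each constraint row a, a·d ≤ 0 —
  (2)(2) + (-4)(1) = 0 ≤ 0
  (-3)(2) + (1)(1) = -5 ≤ 0
  (-1)(2) + (2)(1) = 0 ≤ 0
  (-2)(2) + (-2)(1) = -6 ≤ 0
  (-3)(2) + (4)(1) = -2 ≤ 0
and d ≥ 0, so (2, 2) + t·d stays feasible for every t ≥ 0. Along this ray z = -6u - v changes by -13 per unit t, so z → −∞.

Unbounded — the objective can decrease without bound over the feasible region.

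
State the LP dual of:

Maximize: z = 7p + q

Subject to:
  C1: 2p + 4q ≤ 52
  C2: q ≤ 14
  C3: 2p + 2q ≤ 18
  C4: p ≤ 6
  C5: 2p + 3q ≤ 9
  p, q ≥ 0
Minimize: z = 52y1 + 14y2 + 18y3 + 6y4 + 9y5

Subject to:
  C1: -2y1 - 2y3 - y4 - 2y5 ≤ -7
  C2: -4y1 - y2 - 2y3 - 3y5 ≤ -1
  y1, y2, y3, y4, y5 ≥ 0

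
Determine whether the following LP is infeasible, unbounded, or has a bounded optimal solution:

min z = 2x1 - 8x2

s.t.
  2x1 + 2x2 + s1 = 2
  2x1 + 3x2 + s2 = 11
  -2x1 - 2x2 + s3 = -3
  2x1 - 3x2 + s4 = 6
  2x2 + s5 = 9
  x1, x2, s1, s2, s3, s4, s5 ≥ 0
The row 2x1 + 2x2 + s1 = 2 with s1 ≥ 0 requires 2x1 + 2x2 ≤ 2, while the row -2x1 - 2x2 + s3 = -3 with s3 ≥ 0 is equivalent to 2x1 + 2x2 ≥ 3. Together they would need 3 ≤ 2x1 + 2x2 ≤ 2, which is impossible since 3 > 2. No point satisfies all constraints.

Infeasible: no point satisfies all constraints simultaneously.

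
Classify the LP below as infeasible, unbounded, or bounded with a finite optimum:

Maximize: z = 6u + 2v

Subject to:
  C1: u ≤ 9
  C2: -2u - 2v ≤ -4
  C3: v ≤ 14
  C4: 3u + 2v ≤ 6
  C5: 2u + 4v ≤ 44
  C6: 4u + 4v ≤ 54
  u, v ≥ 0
The point (2, 0) satisfies every constraint, so the LP is feasible; the constraints give u ≤ 9 and v ≤ 14, which with u, v ≥ 0 keep the feasible region inside a bounded box. A feasible, bounded LP attains a finite optimum at a vertex.

Bounded optimum: z* = 12 at (2, 0).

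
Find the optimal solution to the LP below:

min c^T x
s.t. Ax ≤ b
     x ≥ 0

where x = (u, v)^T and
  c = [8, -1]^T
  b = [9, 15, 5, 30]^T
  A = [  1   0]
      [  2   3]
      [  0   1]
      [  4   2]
u = 0, v = 5, z = -5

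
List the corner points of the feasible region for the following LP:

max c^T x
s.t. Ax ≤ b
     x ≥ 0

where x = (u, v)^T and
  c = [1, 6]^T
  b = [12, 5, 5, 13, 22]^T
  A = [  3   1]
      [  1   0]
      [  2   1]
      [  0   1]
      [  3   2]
Each vertex is the intersection of two constraint boundaries that also satisfies all remaining constraints:
  u = 0 and v = 0 → (0, 0)
  2u + v = 5 and v = 0 → (2.5, 0)
  2u + v = 5 and u = 0 → (0, 5)

Vertices: (0, 0), (2.5, 0), (0, 5)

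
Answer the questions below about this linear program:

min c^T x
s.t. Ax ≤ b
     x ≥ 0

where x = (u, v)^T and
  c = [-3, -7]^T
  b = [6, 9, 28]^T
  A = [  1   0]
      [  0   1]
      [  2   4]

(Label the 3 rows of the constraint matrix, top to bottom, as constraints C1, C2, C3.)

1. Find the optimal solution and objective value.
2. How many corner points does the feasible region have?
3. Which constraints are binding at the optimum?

1. u = 0, v = 7, z = -49
2. 4
3. C3, u ≥ 0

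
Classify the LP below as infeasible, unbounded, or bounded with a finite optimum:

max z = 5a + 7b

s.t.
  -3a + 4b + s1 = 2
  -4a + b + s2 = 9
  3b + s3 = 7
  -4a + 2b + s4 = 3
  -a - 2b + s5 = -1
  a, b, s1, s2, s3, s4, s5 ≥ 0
Feasible point: (1, 0) satisfies every constraint, so the LP is feasible.
Direction d = (1, 0): for each constraint row a, a·d ≤ 0 —
  (-3)(1) + (4)(0) = -3 ≤ 0
  (-4)(1) + (1)(0) = -4 ≤ 0
  (0)(1) + (3)(0) = 0 ≤ 0
  (-4)(1) + (2)(0) = -4 ≤ 0
  (-1)(1) + (-2)(0) = -1 ≤ 0
and d ≥ 0, so (1, 0) + t·d stays feasible for every t ≥ 0. Along this ray z = 5a + 7b changes by 5 per unit t, so z → +∞.

Unbounded: there is a feasible ray along which z → +∞.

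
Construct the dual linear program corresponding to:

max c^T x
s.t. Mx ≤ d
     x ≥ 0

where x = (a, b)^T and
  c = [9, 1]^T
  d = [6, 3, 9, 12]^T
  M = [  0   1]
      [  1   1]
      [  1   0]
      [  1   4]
Minimize: z = 6y1 + 3y2 + 9y3 + 12y4

Subject to:
  C1: -y2 - y3 - y4 ≤ -9
  C2: -y1 - y2 - 4y4 ≤ -1
  y1, y2, y3, y4 ≥ 0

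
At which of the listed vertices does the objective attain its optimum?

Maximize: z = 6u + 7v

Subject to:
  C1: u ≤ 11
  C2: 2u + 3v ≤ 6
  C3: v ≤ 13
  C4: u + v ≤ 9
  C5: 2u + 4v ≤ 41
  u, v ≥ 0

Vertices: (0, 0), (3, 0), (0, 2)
Evaluating z = 6u + 7v at each vertex:
  (0, 0): z = 0
  (3, 0): z = 18
  (0, 2): z = 14

The largest value is z = 18, attained at (3, 0).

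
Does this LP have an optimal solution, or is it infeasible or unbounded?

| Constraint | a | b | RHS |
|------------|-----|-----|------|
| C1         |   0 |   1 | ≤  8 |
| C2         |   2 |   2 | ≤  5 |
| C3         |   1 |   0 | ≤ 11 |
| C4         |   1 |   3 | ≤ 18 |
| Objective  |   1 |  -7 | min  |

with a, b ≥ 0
The point (0, 2.5) satisfies every constraint, so the LP is feasible; the constraints give a ≤ 11 and b ≤ 8, which with a, b ≥ 0 keep the feasible region inside a bounded box. A feasible, bounded LP attains a finite optimum at a vertex.

Evaluating z = a - 7b at each vertex:
  (0, 0): z = 0
  (2.5, 0): z = 2.5
  (0, 2.5): z = -17.5

The LP has an optimal solution: (0, 2.5) with z = -17.5.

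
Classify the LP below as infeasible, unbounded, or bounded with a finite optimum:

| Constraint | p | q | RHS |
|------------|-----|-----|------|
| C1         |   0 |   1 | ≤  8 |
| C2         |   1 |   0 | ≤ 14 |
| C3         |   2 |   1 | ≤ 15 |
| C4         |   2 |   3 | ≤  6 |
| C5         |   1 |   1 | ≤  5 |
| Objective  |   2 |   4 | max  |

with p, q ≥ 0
The point (0, 2) satisfies every constraint, so the LP is feasible; the constraints give p ≤ 14 and q ≤ 8, which with p, q ≥ 0 keep the feasible region inside a bounded box. A feasible, bounded LP attains a finite optimum at a vertex.

Evaluating z = 2p + 4q at each vertex:
  (0, 0): z = 0
  (3, 0): z = 6
  (0, 2): z = 8

Bounded optimum: z* = 8 at (0, 2).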